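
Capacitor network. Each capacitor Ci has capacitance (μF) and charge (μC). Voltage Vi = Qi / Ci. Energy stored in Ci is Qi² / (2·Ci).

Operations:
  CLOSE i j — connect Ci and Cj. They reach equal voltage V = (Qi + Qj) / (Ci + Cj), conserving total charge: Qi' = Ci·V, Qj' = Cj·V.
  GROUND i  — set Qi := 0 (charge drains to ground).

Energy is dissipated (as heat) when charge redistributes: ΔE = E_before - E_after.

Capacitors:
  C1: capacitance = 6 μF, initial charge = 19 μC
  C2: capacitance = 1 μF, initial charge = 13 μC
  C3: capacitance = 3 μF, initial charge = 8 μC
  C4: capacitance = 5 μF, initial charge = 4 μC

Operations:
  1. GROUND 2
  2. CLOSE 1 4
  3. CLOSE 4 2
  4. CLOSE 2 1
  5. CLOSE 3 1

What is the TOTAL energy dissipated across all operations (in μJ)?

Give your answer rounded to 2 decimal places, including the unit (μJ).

Answer: 94.40 μJ

Derivation:
Initial: C1(6μF, Q=19μC, V=3.17V), C2(1μF, Q=13μC, V=13.00V), C3(3μF, Q=8μC, V=2.67V), C4(5μF, Q=4μC, V=0.80V)
Op 1: GROUND 2: Q2=0; energy lost=84.500
Op 2: CLOSE 1-4: Q_total=23.00, C_total=11.00, V=2.09; Q1=12.55, Q4=10.45; dissipated=7.638
Op 3: CLOSE 4-2: Q_total=10.45, C_total=6.00, V=1.74; Q4=8.71, Q2=1.74; dissipated=1.822
Op 4: CLOSE 2-1: Q_total=14.29, C_total=7.00, V=2.04; Q2=2.04, Q1=12.25; dissipated=0.052
Op 5: CLOSE 3-1: Q_total=20.25, C_total=9.00, V=2.25; Q3=6.75, Q1=13.50; dissipated=0.391
Total dissipated: 94.403 μJ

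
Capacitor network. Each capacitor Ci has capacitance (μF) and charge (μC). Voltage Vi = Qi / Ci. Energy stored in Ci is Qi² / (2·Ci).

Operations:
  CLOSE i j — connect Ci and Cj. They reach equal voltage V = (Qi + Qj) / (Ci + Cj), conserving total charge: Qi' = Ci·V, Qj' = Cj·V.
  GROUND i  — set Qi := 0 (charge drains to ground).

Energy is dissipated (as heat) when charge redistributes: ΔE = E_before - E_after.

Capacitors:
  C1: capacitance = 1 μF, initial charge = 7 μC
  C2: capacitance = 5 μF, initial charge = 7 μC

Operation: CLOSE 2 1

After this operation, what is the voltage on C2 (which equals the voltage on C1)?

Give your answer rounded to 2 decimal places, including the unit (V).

Initial: C1(1μF, Q=7μC, V=7.00V), C2(5μF, Q=7μC, V=1.40V)
Op 1: CLOSE 2-1: Q_total=14.00, C_total=6.00, V=2.33; Q2=11.67, Q1=2.33; dissipated=13.067

Answer: 2.33 V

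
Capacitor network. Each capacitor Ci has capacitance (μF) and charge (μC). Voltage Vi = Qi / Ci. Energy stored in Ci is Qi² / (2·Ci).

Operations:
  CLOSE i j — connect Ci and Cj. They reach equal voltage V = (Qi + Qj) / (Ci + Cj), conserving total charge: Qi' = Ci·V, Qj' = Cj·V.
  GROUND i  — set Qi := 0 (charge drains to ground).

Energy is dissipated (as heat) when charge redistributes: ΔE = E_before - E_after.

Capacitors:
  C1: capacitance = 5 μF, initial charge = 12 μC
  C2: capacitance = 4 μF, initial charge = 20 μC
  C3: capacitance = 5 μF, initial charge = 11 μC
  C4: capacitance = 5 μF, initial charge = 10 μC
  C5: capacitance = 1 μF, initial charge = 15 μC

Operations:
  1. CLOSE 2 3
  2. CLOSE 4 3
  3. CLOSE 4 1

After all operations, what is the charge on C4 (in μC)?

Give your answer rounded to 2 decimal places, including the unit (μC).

Initial: C1(5μF, Q=12μC, V=2.40V), C2(4μF, Q=20μC, V=5.00V), C3(5μF, Q=11μC, V=2.20V), C4(5μF, Q=10μC, V=2.00V), C5(1μF, Q=15μC, V=15.00V)
Op 1: CLOSE 2-3: Q_total=31.00, C_total=9.00, V=3.44; Q2=13.78, Q3=17.22; dissipated=8.711
Op 2: CLOSE 4-3: Q_total=27.22, C_total=10.00, V=2.72; Q4=13.61, Q3=13.61; dissipated=2.608
Op 3: CLOSE 4-1: Q_total=25.61, C_total=10.00, V=2.56; Q4=12.81, Q1=12.81; dissipated=0.130
Final charges: Q1=12.81, Q2=13.78, Q3=13.61, Q4=12.81, Q5=15.00

Answer: 12.81 μC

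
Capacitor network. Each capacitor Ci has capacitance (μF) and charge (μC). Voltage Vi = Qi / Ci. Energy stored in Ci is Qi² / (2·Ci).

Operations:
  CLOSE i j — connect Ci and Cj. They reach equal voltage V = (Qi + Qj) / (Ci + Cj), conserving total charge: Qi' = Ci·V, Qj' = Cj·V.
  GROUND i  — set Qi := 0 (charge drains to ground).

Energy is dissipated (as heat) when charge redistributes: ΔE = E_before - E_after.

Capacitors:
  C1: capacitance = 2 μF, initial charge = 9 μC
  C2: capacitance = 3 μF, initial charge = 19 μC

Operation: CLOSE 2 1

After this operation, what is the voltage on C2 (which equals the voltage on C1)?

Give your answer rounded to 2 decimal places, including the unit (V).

Answer: 5.60 V

Derivation:
Initial: C1(2μF, Q=9μC, V=4.50V), C2(3μF, Q=19μC, V=6.33V)
Op 1: CLOSE 2-1: Q_total=28.00, C_total=5.00, V=5.60; Q2=16.80, Q1=11.20; dissipated=2.017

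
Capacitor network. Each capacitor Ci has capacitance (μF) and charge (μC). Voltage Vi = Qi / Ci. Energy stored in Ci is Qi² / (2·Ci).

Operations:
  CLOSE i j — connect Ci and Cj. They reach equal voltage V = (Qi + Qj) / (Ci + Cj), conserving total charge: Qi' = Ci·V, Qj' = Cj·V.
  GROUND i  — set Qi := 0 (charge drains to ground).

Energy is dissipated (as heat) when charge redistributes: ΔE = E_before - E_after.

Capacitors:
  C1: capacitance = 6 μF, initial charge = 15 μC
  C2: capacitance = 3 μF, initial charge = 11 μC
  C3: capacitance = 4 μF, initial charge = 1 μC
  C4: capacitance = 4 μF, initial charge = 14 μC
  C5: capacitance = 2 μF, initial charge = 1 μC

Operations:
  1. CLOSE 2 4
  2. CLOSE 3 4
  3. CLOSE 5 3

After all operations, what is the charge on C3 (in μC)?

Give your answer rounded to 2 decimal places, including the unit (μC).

Answer: 5.76 μC

Derivation:
Initial: C1(6μF, Q=15μC, V=2.50V), C2(3μF, Q=11μC, V=3.67V), C3(4μF, Q=1μC, V=0.25V), C4(4μF, Q=14μC, V=3.50V), C5(2μF, Q=1μC, V=0.50V)
Op 1: CLOSE 2-4: Q_total=25.00, C_total=7.00, V=3.57; Q2=10.71, Q4=14.29; dissipated=0.024
Op 2: CLOSE 3-4: Q_total=15.29, C_total=8.00, V=1.91; Q3=7.64, Q4=7.64; dissipated=11.032
Op 3: CLOSE 5-3: Q_total=8.64, C_total=6.00, V=1.44; Q5=2.88, Q3=5.76; dissipated=1.327
Final charges: Q1=15.00, Q2=10.71, Q3=5.76, Q4=7.64, Q5=2.88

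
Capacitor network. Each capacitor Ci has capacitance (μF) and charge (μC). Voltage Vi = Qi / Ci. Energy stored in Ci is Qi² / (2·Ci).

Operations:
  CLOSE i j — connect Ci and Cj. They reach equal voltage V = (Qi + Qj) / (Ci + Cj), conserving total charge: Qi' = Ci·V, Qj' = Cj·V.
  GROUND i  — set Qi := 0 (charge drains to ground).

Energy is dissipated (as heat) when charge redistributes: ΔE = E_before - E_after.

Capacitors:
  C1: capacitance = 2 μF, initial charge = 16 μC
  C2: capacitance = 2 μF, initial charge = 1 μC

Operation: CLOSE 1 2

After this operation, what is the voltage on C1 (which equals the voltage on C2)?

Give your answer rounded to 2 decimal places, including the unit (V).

Initial: C1(2μF, Q=16μC, V=8.00V), C2(2μF, Q=1μC, V=0.50V)
Op 1: CLOSE 1-2: Q_total=17.00, C_total=4.00, V=4.25; Q1=8.50, Q2=8.50; dissipated=28.125

Answer: 4.25 V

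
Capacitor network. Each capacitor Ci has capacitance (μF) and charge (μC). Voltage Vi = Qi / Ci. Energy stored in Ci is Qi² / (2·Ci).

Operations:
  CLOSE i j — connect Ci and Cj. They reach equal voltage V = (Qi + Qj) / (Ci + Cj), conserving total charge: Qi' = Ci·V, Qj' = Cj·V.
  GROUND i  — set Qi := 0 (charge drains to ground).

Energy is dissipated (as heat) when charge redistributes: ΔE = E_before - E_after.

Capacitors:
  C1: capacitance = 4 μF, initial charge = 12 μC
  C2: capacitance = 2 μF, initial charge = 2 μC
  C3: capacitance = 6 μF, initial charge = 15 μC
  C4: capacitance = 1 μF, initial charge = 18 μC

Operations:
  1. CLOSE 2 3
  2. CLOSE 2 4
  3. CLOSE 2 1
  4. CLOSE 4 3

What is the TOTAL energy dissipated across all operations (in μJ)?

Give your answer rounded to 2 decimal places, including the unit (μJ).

Answer: 110.70 μJ

Derivation:
Initial: C1(4μF, Q=12μC, V=3.00V), C2(2μF, Q=2μC, V=1.00V), C3(6μF, Q=15μC, V=2.50V), C4(1μF, Q=18μC, V=18.00V)
Op 1: CLOSE 2-3: Q_total=17.00, C_total=8.00, V=2.12; Q2=4.25, Q3=12.75; dissipated=1.688
Op 2: CLOSE 2-4: Q_total=22.25, C_total=3.00, V=7.42; Q2=14.83, Q4=7.42; dissipated=84.005
Op 3: CLOSE 2-1: Q_total=26.83, C_total=6.00, V=4.47; Q2=8.94, Q1=17.89; dissipated=13.005
Op 4: CLOSE 4-3: Q_total=20.17, C_total=7.00, V=2.88; Q4=2.88, Q3=17.29; dissipated=12.001
Total dissipated: 110.698 μJ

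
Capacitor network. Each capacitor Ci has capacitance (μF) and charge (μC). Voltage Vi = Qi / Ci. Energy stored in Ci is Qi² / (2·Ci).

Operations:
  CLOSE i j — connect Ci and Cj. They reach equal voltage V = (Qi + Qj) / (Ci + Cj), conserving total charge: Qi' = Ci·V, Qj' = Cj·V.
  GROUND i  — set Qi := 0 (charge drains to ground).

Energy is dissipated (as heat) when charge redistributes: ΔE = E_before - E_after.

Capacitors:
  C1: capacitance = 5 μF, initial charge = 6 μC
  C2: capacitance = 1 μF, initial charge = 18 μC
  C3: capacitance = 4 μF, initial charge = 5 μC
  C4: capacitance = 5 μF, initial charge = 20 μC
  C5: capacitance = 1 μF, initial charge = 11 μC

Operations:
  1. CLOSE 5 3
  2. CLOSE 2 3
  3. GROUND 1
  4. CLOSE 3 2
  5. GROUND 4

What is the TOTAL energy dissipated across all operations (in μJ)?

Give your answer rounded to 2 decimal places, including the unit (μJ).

Initial: C1(5μF, Q=6μC, V=1.20V), C2(1μF, Q=18μC, V=18.00V), C3(4μF, Q=5μC, V=1.25V), C4(5μF, Q=20μC, V=4.00V), C5(1μF, Q=11μC, V=11.00V)
Op 1: CLOSE 5-3: Q_total=16.00, C_total=5.00, V=3.20; Q5=3.20, Q3=12.80; dissipated=38.025
Op 2: CLOSE 2-3: Q_total=30.80, C_total=5.00, V=6.16; Q2=6.16, Q3=24.64; dissipated=87.616
Op 3: GROUND 1: Q1=0; energy lost=3.600
Op 4: CLOSE 3-2: Q_total=30.80, C_total=5.00, V=6.16; Q3=24.64, Q2=6.16; dissipated=0.000
Op 5: GROUND 4: Q4=0; energy lost=40.000
Total dissipated: 169.241 μJ

Answer: 169.24 μJ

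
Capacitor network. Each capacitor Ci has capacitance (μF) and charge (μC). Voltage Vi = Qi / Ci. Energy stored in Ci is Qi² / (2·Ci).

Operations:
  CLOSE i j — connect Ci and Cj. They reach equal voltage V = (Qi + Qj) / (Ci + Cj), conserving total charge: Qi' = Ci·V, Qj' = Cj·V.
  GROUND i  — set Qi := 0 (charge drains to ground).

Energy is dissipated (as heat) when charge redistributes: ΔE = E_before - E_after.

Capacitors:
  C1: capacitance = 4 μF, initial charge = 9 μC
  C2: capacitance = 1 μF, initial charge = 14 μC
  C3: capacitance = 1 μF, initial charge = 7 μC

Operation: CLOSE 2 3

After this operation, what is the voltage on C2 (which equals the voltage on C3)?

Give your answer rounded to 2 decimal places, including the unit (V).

Initial: C1(4μF, Q=9μC, V=2.25V), C2(1μF, Q=14μC, V=14.00V), C3(1μF, Q=7μC, V=7.00V)
Op 1: CLOSE 2-3: Q_total=21.00, C_total=2.00, V=10.50; Q2=10.50, Q3=10.50; dissipated=12.250

Answer: 10.50 V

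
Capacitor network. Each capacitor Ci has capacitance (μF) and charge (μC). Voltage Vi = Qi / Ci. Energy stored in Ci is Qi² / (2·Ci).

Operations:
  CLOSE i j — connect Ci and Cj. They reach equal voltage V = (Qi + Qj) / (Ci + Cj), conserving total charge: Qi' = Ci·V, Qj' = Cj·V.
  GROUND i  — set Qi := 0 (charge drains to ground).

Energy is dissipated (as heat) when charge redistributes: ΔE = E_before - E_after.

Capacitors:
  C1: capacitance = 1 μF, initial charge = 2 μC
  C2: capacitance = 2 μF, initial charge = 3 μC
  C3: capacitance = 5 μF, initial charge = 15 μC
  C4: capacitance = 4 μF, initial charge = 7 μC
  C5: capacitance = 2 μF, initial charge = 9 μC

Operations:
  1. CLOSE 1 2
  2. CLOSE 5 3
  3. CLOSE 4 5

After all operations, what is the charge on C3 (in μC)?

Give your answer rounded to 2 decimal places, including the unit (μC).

Initial: C1(1μF, Q=2μC, V=2.00V), C2(2μF, Q=3μC, V=1.50V), C3(5μF, Q=15μC, V=3.00V), C4(4μF, Q=7μC, V=1.75V), C5(2μF, Q=9μC, V=4.50V)
Op 1: CLOSE 1-2: Q_total=5.00, C_total=3.00, V=1.67; Q1=1.67, Q2=3.33; dissipated=0.083
Op 2: CLOSE 5-3: Q_total=24.00, C_total=7.00, V=3.43; Q5=6.86, Q3=17.14; dissipated=1.607
Op 3: CLOSE 4-5: Q_total=13.86, C_total=6.00, V=2.31; Q4=9.24, Q5=4.62; dissipated=1.878
Final charges: Q1=1.67, Q2=3.33, Q3=17.14, Q4=9.24, Q5=4.62

Answer: 17.14 μC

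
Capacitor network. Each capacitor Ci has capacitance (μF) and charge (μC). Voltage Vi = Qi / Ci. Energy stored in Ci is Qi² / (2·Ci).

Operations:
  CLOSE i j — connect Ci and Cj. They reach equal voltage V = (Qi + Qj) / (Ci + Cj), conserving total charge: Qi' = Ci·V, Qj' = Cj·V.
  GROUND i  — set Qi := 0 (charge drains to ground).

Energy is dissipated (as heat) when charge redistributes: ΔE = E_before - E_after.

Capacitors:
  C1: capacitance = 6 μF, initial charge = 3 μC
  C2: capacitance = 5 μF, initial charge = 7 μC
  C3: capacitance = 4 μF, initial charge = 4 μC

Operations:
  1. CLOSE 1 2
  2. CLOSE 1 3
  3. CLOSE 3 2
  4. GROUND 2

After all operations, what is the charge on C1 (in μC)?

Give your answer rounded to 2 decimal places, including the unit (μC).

Initial: C1(6μF, Q=3μC, V=0.50V), C2(5μF, Q=7μC, V=1.40V), C3(4μF, Q=4μC, V=1.00V)
Op 1: CLOSE 1-2: Q_total=10.00, C_total=11.00, V=0.91; Q1=5.45, Q2=4.55; dissipated=1.105
Op 2: CLOSE 1-3: Q_total=9.45, C_total=10.00, V=0.95; Q1=5.67, Q3=3.78; dissipated=0.010
Op 3: CLOSE 3-2: Q_total=8.33, C_total=9.00, V=0.93; Q3=3.70, Q2=4.63; dissipated=0.001
Op 4: GROUND 2: Q2=0; energy lost=2.140
Final charges: Q1=5.67, Q2=0.00, Q3=3.70

Answer: 5.67 μC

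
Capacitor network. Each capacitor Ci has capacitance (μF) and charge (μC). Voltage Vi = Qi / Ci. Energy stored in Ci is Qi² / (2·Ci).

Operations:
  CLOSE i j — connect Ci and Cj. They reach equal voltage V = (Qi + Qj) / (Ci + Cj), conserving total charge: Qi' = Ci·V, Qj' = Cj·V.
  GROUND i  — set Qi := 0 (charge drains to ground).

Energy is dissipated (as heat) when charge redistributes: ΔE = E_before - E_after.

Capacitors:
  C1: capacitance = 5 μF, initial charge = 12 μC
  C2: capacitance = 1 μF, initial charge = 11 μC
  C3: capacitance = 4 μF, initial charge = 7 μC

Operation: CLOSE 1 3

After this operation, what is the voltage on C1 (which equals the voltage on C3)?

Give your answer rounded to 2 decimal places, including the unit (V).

Initial: C1(5μF, Q=12μC, V=2.40V), C2(1μF, Q=11μC, V=11.00V), C3(4μF, Q=7μC, V=1.75V)
Op 1: CLOSE 1-3: Q_total=19.00, C_total=9.00, V=2.11; Q1=10.56, Q3=8.44; dissipated=0.469

Answer: 2.11 V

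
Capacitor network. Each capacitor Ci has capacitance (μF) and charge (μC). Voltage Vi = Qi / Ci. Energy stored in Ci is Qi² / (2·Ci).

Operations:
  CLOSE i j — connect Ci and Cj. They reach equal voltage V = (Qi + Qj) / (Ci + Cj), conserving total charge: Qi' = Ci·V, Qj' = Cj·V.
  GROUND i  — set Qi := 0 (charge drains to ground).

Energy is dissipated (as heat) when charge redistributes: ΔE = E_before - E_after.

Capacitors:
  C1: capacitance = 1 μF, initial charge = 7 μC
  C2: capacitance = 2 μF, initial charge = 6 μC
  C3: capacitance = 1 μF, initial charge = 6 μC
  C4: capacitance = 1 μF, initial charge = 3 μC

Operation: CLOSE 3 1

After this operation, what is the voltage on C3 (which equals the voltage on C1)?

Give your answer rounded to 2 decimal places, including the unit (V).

Initial: C1(1μF, Q=7μC, V=7.00V), C2(2μF, Q=6μC, V=3.00V), C3(1μF, Q=6μC, V=6.00V), C4(1μF, Q=3μC, V=3.00V)
Op 1: CLOSE 3-1: Q_total=13.00, C_total=2.00, V=6.50; Q3=6.50, Q1=6.50; dissipated=0.250

Answer: 6.50 V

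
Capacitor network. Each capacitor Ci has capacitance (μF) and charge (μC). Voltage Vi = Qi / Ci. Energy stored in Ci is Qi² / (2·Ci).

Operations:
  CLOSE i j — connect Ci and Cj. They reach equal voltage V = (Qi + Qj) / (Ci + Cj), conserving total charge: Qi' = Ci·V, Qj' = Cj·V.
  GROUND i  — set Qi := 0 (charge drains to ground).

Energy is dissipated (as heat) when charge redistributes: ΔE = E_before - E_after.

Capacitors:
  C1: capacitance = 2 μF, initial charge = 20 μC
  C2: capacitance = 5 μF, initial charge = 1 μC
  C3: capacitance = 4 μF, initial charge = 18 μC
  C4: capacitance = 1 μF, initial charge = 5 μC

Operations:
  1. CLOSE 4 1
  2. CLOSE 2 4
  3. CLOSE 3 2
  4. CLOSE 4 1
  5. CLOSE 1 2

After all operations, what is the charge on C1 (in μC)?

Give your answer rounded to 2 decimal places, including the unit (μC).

Answer: 7.56 μC

Derivation:
Initial: C1(2μF, Q=20μC, V=10.00V), C2(5μF, Q=1μC, V=0.20V), C3(4μF, Q=18μC, V=4.50V), C4(1μF, Q=5μC, V=5.00V)
Op 1: CLOSE 4-1: Q_total=25.00, C_total=3.00, V=8.33; Q4=8.33, Q1=16.67; dissipated=8.333
Op 2: CLOSE 2-4: Q_total=9.33, C_total=6.00, V=1.56; Q2=7.78, Q4=1.56; dissipated=27.563
Op 3: CLOSE 3-2: Q_total=25.78, C_total=9.00, V=2.86; Q3=11.46, Q2=14.32; dissipated=9.633
Op 4: CLOSE 4-1: Q_total=18.22, C_total=3.00, V=6.07; Q4=6.07, Q1=12.15; dissipated=15.313
Op 5: CLOSE 1-2: Q_total=26.47, C_total=7.00, V=3.78; Q1=7.56, Q2=18.91; dissipated=7.360
Final charges: Q1=7.56, Q2=18.91, Q3=11.46, Q4=6.07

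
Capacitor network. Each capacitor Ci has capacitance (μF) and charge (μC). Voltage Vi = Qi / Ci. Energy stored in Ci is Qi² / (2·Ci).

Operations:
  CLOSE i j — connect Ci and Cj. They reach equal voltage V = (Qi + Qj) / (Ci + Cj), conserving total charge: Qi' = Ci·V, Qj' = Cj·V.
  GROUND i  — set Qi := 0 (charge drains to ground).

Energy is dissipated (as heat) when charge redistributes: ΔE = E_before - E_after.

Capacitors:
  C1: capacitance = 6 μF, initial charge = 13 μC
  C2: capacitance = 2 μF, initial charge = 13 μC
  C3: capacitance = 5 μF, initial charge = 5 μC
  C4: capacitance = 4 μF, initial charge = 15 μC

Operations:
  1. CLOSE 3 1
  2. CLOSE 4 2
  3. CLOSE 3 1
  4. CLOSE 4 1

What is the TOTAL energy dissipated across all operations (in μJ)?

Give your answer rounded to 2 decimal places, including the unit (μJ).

Answer: 17.92 μJ

Derivation:
Initial: C1(6μF, Q=13μC, V=2.17V), C2(2μF, Q=13μC, V=6.50V), C3(5μF, Q=5μC, V=1.00V), C4(4μF, Q=15μC, V=3.75V)
Op 1: CLOSE 3-1: Q_total=18.00, C_total=11.00, V=1.64; Q3=8.18, Q1=9.82; dissipated=1.856
Op 2: CLOSE 4-2: Q_total=28.00, C_total=6.00, V=4.67; Q4=18.67, Q2=9.33; dissipated=5.042
Op 3: CLOSE 3-1: Q_total=18.00, C_total=11.00, V=1.64; Q3=8.18, Q1=9.82; dissipated=0.000
Op 4: CLOSE 4-1: Q_total=28.48, C_total=10.00, V=2.85; Q4=11.39, Q1=17.09; dissipated=11.019
Total dissipated: 17.917 μJ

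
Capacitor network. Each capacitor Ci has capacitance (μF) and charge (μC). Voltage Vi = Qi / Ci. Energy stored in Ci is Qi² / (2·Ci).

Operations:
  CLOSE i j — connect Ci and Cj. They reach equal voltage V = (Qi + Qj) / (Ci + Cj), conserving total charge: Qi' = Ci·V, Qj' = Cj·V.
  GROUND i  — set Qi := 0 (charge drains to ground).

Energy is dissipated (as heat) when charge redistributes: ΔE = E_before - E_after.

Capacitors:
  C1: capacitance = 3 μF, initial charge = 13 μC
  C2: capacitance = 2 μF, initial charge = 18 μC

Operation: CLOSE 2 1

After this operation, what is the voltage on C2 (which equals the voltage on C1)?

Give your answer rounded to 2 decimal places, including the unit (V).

Initial: C1(3μF, Q=13μC, V=4.33V), C2(2μF, Q=18μC, V=9.00V)
Op 1: CLOSE 2-1: Q_total=31.00, C_total=5.00, V=6.20; Q2=12.40, Q1=18.60; dissipated=13.067

Answer: 6.20 V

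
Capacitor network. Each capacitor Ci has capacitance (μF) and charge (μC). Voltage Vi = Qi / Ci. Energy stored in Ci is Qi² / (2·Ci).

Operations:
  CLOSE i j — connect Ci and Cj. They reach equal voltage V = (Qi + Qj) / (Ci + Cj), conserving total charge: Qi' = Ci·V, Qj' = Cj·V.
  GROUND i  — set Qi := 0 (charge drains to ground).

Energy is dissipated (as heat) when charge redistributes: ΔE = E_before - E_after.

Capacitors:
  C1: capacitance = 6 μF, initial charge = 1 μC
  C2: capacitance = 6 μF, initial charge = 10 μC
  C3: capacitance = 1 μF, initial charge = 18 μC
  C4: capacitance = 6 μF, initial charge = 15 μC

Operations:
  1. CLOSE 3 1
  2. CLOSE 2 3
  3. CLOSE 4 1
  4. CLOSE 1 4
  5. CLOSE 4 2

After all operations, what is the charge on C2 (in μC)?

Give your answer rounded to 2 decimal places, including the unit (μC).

Answer: 13.27 μC

Derivation:
Initial: C1(6μF, Q=1μC, V=0.17V), C2(6μF, Q=10μC, V=1.67V), C3(1μF, Q=18μC, V=18.00V), C4(6μF, Q=15μC, V=2.50V)
Op 1: CLOSE 3-1: Q_total=19.00, C_total=7.00, V=2.71; Q3=2.71, Q1=16.29; dissipated=136.298
Op 2: CLOSE 2-3: Q_total=12.71, C_total=7.00, V=1.82; Q2=10.90, Q3=1.82; dissipated=0.470
Op 3: CLOSE 4-1: Q_total=31.29, C_total=12.00, V=2.61; Q4=15.64, Q1=15.64; dissipated=0.069
Op 4: CLOSE 1-4: Q_total=31.29, C_total=12.00, V=2.61; Q1=15.64, Q4=15.64; dissipated=0.000
Op 5: CLOSE 4-2: Q_total=26.54, C_total=12.00, V=2.21; Q4=13.27, Q2=13.27; dissipated=0.938
Final charges: Q1=15.64, Q2=13.27, Q3=1.82, Q4=13.27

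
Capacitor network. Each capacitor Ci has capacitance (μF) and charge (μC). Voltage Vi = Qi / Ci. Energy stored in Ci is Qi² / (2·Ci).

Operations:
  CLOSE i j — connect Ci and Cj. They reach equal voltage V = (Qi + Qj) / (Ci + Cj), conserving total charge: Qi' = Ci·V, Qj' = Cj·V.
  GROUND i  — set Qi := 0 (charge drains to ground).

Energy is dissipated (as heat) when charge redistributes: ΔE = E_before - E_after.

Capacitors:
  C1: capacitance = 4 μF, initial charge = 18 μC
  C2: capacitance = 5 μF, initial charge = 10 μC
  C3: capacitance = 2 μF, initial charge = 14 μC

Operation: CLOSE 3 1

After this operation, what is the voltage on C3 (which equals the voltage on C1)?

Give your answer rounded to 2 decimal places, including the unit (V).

Answer: 5.33 V

Derivation:
Initial: C1(4μF, Q=18μC, V=4.50V), C2(5μF, Q=10μC, V=2.00V), C3(2μF, Q=14μC, V=7.00V)
Op 1: CLOSE 3-1: Q_total=32.00, C_total=6.00, V=5.33; Q3=10.67, Q1=21.33; dissipated=4.167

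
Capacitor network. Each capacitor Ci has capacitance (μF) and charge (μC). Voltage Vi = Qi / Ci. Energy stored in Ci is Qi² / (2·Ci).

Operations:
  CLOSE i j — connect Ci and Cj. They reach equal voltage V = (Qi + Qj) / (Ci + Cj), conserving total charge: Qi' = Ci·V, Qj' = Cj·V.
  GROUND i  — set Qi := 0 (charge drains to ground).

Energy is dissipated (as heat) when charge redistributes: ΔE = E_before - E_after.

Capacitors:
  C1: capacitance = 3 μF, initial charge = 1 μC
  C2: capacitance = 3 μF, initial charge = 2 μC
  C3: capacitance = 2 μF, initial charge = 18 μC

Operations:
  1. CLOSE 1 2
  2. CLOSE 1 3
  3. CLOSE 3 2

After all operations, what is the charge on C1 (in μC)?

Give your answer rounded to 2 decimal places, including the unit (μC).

Initial: C1(3μF, Q=1μC, V=0.33V), C2(3μF, Q=2μC, V=0.67V), C3(2μF, Q=18μC, V=9.00V)
Op 1: CLOSE 1-2: Q_total=3.00, C_total=6.00, V=0.50; Q1=1.50, Q2=1.50; dissipated=0.083
Op 2: CLOSE 1-3: Q_total=19.50, C_total=5.00, V=3.90; Q1=11.70, Q3=7.80; dissipated=43.350
Op 3: CLOSE 3-2: Q_total=9.30, C_total=5.00, V=1.86; Q3=3.72, Q2=5.58; dissipated=6.936
Final charges: Q1=11.70, Q2=5.58, Q3=3.72

Answer: 11.70 μC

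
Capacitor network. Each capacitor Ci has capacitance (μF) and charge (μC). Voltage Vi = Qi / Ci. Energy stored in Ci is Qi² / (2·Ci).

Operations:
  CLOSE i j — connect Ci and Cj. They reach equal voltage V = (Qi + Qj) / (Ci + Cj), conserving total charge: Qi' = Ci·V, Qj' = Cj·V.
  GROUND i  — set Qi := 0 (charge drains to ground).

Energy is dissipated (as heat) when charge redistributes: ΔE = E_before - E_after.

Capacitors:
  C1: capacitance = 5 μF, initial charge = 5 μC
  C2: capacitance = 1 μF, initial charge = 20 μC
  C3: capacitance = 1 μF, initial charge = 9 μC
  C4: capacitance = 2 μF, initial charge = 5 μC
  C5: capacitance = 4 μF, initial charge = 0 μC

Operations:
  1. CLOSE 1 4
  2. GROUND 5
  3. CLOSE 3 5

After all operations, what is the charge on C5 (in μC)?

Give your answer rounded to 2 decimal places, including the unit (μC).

Initial: C1(5μF, Q=5μC, V=1.00V), C2(1μF, Q=20μC, V=20.00V), C3(1μF, Q=9μC, V=9.00V), C4(2μF, Q=5μC, V=2.50V), C5(4μF, Q=0μC, V=0.00V)
Op 1: CLOSE 1-4: Q_total=10.00, C_total=7.00, V=1.43; Q1=7.14, Q4=2.86; dissipated=1.607
Op 2: GROUND 5: Q5=0; energy lost=0.000
Op 3: CLOSE 3-5: Q_total=9.00, C_total=5.00, V=1.80; Q3=1.80, Q5=7.20; dissipated=32.400
Final charges: Q1=7.14, Q2=20.00, Q3=1.80, Q4=2.86, Q5=7.20

Answer: 7.20 μC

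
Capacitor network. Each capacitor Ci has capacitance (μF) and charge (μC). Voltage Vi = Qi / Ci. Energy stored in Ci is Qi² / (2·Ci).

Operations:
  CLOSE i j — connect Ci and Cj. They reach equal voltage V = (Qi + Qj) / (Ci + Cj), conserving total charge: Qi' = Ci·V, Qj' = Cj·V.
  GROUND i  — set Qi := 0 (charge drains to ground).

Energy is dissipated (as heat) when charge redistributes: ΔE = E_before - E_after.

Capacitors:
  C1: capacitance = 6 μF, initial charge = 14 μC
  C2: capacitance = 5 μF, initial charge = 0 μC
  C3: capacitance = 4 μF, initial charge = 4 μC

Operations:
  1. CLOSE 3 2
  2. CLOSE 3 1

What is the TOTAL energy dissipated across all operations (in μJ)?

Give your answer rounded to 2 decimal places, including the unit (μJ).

Initial: C1(6μF, Q=14μC, V=2.33V), C2(5μF, Q=0μC, V=0.00V), C3(4μF, Q=4μC, V=1.00V)
Op 1: CLOSE 3-2: Q_total=4.00, C_total=9.00, V=0.44; Q3=1.78, Q2=2.22; dissipated=1.111
Op 2: CLOSE 3-1: Q_total=15.78, C_total=10.00, V=1.58; Q3=6.31, Q1=9.47; dissipated=4.281
Total dissipated: 5.393 μJ

Answer: 5.39 μJ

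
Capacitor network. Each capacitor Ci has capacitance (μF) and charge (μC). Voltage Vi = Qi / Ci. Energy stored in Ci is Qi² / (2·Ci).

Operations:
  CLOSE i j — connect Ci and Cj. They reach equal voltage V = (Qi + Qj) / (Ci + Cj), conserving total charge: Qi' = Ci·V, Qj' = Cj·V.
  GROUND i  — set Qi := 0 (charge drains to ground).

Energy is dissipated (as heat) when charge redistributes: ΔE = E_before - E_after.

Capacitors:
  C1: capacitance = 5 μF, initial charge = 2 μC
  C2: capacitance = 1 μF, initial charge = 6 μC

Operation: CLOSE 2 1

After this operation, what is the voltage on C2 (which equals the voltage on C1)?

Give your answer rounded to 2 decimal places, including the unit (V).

Initial: C1(5μF, Q=2μC, V=0.40V), C2(1μF, Q=6μC, V=6.00V)
Op 1: CLOSE 2-1: Q_total=8.00, C_total=6.00, V=1.33; Q2=1.33, Q1=6.67; dissipated=13.067

Answer: 1.33 V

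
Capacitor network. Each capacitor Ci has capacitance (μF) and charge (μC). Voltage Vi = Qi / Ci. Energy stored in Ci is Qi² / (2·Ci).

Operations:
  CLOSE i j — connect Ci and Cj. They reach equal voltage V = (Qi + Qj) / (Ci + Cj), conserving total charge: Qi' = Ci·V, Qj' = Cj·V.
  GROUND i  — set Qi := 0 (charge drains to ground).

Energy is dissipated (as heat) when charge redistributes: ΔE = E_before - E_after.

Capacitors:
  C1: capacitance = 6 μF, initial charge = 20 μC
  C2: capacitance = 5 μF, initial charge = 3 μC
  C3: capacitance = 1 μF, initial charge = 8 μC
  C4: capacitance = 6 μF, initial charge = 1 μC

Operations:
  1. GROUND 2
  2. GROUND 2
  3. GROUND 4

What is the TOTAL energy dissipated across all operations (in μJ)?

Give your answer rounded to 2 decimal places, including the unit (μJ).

Answer: 0.98 μJ

Derivation:
Initial: C1(6μF, Q=20μC, V=3.33V), C2(5μF, Q=3μC, V=0.60V), C3(1μF, Q=8μC, V=8.00V), C4(6μF, Q=1μC, V=0.17V)
Op 1: GROUND 2: Q2=0; energy lost=0.900
Op 2: GROUND 2: Q2=0; energy lost=0.000
Op 3: GROUND 4: Q4=0; energy lost=0.083
Total dissipated: 0.983 μJ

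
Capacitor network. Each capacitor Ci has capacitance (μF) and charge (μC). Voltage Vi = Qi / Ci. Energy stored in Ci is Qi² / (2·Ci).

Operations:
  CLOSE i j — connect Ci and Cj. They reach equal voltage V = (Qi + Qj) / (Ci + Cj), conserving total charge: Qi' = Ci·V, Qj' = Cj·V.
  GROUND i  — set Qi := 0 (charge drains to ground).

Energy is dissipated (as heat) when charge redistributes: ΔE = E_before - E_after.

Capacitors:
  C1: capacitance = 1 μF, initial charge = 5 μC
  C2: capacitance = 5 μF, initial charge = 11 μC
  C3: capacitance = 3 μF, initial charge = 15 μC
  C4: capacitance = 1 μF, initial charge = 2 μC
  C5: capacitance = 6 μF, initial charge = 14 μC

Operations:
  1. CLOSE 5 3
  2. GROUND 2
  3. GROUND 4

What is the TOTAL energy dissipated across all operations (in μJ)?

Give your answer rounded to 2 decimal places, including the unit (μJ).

Initial: C1(1μF, Q=5μC, V=5.00V), C2(5μF, Q=11μC, V=2.20V), C3(3μF, Q=15μC, V=5.00V), C4(1μF, Q=2μC, V=2.00V), C5(6μF, Q=14μC, V=2.33V)
Op 1: CLOSE 5-3: Q_total=29.00, C_total=9.00, V=3.22; Q5=19.33, Q3=9.67; dissipated=7.111
Op 2: GROUND 2: Q2=0; energy lost=12.100
Op 3: GROUND 4: Q4=0; energy lost=2.000
Total dissipated: 21.211 μJ

Answer: 21.21 μJ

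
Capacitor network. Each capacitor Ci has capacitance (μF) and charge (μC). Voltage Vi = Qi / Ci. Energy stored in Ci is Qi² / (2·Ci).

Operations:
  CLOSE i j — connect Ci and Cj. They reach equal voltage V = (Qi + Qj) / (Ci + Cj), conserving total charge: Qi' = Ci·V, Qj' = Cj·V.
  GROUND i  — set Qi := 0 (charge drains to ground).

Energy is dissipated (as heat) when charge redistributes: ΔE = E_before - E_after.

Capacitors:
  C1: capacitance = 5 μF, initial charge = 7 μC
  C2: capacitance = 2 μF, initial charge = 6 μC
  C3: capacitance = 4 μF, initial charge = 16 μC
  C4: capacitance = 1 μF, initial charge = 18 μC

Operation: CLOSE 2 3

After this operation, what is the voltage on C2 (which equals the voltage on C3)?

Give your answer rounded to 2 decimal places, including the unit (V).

Initial: C1(5μF, Q=7μC, V=1.40V), C2(2μF, Q=6μC, V=3.00V), C3(4μF, Q=16μC, V=4.00V), C4(1μF, Q=18μC, V=18.00V)
Op 1: CLOSE 2-3: Q_total=22.00, C_total=6.00, V=3.67; Q2=7.33, Q3=14.67; dissipated=0.667

Answer: 3.67 V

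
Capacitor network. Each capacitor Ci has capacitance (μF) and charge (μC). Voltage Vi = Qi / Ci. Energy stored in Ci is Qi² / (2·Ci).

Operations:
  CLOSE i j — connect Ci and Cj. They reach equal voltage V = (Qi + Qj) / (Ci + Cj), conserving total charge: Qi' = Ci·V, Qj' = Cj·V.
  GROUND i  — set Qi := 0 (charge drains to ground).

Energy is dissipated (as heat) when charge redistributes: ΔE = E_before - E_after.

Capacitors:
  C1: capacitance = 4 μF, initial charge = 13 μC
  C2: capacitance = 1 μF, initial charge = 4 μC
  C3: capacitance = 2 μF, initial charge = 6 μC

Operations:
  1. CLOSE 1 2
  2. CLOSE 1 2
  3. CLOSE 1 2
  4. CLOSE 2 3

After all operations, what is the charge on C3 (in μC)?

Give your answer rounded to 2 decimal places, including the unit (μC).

Answer: 6.27 μC

Derivation:
Initial: C1(4μF, Q=13μC, V=3.25V), C2(1μF, Q=4μC, V=4.00V), C3(2μF, Q=6μC, V=3.00V)
Op 1: CLOSE 1-2: Q_total=17.00, C_total=5.00, V=3.40; Q1=13.60, Q2=3.40; dissipated=0.225
Op 2: CLOSE 1-2: Q_total=17.00, C_total=5.00, V=3.40; Q1=13.60, Q2=3.40; dissipated=0.000
Op 3: CLOSE 1-2: Q_total=17.00, C_total=5.00, V=3.40; Q1=13.60, Q2=3.40; dissipated=0.000
Op 4: CLOSE 2-3: Q_total=9.40, C_total=3.00, V=3.13; Q2=3.13, Q3=6.27; dissipated=0.053
Final charges: Q1=13.60, Q2=3.13, Q3=6.27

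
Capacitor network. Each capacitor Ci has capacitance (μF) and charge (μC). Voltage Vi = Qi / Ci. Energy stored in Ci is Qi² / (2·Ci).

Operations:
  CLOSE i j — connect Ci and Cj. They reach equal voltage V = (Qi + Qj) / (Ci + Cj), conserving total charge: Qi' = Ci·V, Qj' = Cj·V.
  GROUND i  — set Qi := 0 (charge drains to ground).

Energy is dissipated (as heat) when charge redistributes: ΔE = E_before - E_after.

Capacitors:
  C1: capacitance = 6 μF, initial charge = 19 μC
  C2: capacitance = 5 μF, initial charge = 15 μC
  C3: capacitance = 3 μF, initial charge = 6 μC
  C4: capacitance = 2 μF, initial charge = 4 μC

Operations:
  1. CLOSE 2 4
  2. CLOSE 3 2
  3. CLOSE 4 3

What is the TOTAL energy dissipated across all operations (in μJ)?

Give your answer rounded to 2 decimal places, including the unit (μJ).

Answer: 1.24 μJ

Derivation:
Initial: C1(6μF, Q=19μC, V=3.17V), C2(5μF, Q=15μC, V=3.00V), C3(3μF, Q=6μC, V=2.00V), C4(2μF, Q=4μC, V=2.00V)
Op 1: CLOSE 2-4: Q_total=19.00, C_total=7.00, V=2.71; Q2=13.57, Q4=5.43; dissipated=0.714
Op 2: CLOSE 3-2: Q_total=19.57, C_total=8.00, V=2.45; Q3=7.34, Q2=12.23; dissipated=0.478
Op 3: CLOSE 4-3: Q_total=12.77, C_total=5.00, V=2.55; Q4=5.11, Q3=7.66; dissipated=0.043
Total dissipated: 1.236 μJ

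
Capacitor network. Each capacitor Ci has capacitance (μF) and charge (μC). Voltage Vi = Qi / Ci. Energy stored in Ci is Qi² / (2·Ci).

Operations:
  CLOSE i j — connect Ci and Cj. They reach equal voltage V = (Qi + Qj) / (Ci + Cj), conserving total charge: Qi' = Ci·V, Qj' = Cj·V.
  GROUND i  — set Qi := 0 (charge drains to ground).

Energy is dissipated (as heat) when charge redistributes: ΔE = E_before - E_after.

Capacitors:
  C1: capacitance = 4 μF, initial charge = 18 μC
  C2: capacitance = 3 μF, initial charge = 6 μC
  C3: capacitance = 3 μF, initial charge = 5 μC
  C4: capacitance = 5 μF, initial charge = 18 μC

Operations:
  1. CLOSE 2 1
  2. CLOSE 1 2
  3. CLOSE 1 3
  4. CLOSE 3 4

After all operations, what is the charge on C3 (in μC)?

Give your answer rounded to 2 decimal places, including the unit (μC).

Answer: 9.76 μC

Derivation:
Initial: C1(4μF, Q=18μC, V=4.50V), C2(3μF, Q=6μC, V=2.00V), C3(3μF, Q=5μC, V=1.67V), C4(5μF, Q=18μC, V=3.60V)
Op 1: CLOSE 2-1: Q_total=24.00, C_total=7.00, V=3.43; Q2=10.29, Q1=13.71; dissipated=5.357
Op 2: CLOSE 1-2: Q_total=24.00, C_total=7.00, V=3.43; Q1=13.71, Q2=10.29; dissipated=0.000
Op 3: CLOSE 1-3: Q_total=18.71, C_total=7.00, V=2.67; Q1=10.69, Q3=8.02; dissipated=2.661
Op 4: CLOSE 3-4: Q_total=26.02, C_total=8.00, V=3.25; Q3=9.76, Q4=16.26; dissipated=0.805
Final charges: Q1=10.69, Q2=10.29, Q3=9.76, Q4=16.26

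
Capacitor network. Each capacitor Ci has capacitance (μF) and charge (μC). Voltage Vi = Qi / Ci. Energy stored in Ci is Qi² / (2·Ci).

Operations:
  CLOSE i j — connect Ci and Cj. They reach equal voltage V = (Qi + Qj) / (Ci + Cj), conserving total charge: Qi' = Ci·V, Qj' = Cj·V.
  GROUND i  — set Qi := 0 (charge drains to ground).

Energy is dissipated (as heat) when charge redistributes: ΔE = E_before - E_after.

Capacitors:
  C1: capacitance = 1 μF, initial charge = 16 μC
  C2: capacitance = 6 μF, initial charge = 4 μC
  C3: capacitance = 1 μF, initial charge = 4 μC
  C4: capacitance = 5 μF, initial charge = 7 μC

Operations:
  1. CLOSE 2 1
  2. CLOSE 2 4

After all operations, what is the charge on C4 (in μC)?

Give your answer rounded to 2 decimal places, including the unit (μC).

Initial: C1(1μF, Q=16μC, V=16.00V), C2(6μF, Q=4μC, V=0.67V), C3(1μF, Q=4μC, V=4.00V), C4(5μF, Q=7μC, V=1.40V)
Op 1: CLOSE 2-1: Q_total=20.00, C_total=7.00, V=2.86; Q2=17.14, Q1=2.86; dissipated=100.762
Op 2: CLOSE 2-4: Q_total=24.14, C_total=11.00, V=2.19; Q2=13.17, Q4=10.97; dissipated=2.895
Final charges: Q1=2.86, Q2=13.17, Q3=4.00, Q4=10.97

Answer: 10.97 μC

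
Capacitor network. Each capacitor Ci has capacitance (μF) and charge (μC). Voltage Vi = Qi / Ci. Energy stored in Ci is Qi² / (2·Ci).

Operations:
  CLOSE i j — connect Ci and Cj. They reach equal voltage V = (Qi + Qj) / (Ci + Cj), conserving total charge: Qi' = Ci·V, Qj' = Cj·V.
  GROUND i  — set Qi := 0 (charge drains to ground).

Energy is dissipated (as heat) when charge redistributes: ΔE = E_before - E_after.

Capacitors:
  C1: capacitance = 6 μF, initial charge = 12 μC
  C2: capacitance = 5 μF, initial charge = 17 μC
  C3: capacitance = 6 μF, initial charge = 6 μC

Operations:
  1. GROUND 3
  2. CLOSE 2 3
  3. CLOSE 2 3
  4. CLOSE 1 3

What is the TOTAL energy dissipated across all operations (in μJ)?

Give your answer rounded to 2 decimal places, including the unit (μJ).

Answer: 19.07 μJ

Derivation:
Initial: C1(6μF, Q=12μC, V=2.00V), C2(5μF, Q=17μC, V=3.40V), C3(6μF, Q=6μC, V=1.00V)
Op 1: GROUND 3: Q3=0; energy lost=3.000
Op 2: CLOSE 2-3: Q_total=17.00, C_total=11.00, V=1.55; Q2=7.73, Q3=9.27; dissipated=15.764
Op 3: CLOSE 2-3: Q_total=17.00, C_total=11.00, V=1.55; Q2=7.73, Q3=9.27; dissipated=0.000
Op 4: CLOSE 1-3: Q_total=21.27, C_total=12.00, V=1.77; Q1=10.64, Q3=10.64; dissipated=0.310
Total dissipated: 19.074 μJ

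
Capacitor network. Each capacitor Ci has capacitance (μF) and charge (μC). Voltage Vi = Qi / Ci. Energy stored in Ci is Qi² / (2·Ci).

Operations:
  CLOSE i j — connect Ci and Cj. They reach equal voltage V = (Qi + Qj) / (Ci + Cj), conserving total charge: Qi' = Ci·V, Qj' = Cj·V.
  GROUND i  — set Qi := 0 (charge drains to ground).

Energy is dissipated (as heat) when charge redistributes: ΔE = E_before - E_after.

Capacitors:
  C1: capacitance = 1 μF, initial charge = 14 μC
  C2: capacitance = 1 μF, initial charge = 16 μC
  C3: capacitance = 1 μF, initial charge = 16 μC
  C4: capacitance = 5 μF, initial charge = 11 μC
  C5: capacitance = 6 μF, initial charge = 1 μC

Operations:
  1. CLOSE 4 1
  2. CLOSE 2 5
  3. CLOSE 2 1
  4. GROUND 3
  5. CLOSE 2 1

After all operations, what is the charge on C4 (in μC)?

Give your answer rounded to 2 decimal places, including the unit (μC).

Initial: C1(1μF, Q=14μC, V=14.00V), C2(1μF, Q=16μC, V=16.00V), C3(1μF, Q=16μC, V=16.00V), C4(5μF, Q=11μC, V=2.20V), C5(6μF, Q=1μC, V=0.17V)
Op 1: CLOSE 4-1: Q_total=25.00, C_total=6.00, V=4.17; Q4=20.83, Q1=4.17; dissipated=58.017
Op 2: CLOSE 2-5: Q_total=17.00, C_total=7.00, V=2.43; Q2=2.43, Q5=14.57; dissipated=107.440
Op 3: CLOSE 2-1: Q_total=6.60, C_total=2.00, V=3.30; Q2=3.30, Q1=3.30; dissipated=0.755
Op 4: GROUND 3: Q3=0; energy lost=128.000
Op 5: CLOSE 2-1: Q_total=6.60, C_total=2.00, V=3.30; Q2=3.30, Q1=3.30; dissipated=0.000
Final charges: Q1=3.30, Q2=3.30, Q3=0.00, Q4=20.83, Q5=14.57

Answer: 20.83 μC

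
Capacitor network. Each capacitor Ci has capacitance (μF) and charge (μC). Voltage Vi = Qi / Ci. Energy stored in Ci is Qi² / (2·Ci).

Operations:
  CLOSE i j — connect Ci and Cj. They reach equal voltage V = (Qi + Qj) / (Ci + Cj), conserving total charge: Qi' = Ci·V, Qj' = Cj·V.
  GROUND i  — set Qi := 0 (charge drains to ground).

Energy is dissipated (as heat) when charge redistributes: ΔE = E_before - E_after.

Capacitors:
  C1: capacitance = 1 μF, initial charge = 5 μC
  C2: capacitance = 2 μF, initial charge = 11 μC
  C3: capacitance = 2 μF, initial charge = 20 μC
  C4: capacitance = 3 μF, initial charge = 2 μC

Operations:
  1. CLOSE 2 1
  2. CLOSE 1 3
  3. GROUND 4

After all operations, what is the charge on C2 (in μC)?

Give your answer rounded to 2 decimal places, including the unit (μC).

Answer: 10.67 μC

Derivation:
Initial: C1(1μF, Q=5μC, V=5.00V), C2(2μF, Q=11μC, V=5.50V), C3(2μF, Q=20μC, V=10.00V), C4(3μF, Q=2μC, V=0.67V)
Op 1: CLOSE 2-1: Q_total=16.00, C_total=3.00, V=5.33; Q2=10.67, Q1=5.33; dissipated=0.083
Op 2: CLOSE 1-3: Q_total=25.33, C_total=3.00, V=8.44; Q1=8.44, Q3=16.89; dissipated=7.259
Op 3: GROUND 4: Q4=0; energy lost=0.667
Final charges: Q1=8.44, Q2=10.67, Q3=16.89, Q4=0.00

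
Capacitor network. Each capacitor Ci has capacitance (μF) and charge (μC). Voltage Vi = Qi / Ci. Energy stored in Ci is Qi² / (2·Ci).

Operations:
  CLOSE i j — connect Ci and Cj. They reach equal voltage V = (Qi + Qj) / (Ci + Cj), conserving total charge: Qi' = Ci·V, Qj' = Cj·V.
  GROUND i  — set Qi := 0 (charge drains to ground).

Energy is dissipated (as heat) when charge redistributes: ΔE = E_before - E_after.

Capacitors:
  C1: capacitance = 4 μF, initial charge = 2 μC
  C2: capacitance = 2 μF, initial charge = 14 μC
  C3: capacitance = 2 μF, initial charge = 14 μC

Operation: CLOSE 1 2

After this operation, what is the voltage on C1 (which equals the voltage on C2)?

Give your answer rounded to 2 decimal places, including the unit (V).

Initial: C1(4μF, Q=2μC, V=0.50V), C2(2μF, Q=14μC, V=7.00V), C3(2μF, Q=14μC, V=7.00V)
Op 1: CLOSE 1-2: Q_total=16.00, C_total=6.00, V=2.67; Q1=10.67, Q2=5.33; dissipated=28.167

Answer: 2.67 V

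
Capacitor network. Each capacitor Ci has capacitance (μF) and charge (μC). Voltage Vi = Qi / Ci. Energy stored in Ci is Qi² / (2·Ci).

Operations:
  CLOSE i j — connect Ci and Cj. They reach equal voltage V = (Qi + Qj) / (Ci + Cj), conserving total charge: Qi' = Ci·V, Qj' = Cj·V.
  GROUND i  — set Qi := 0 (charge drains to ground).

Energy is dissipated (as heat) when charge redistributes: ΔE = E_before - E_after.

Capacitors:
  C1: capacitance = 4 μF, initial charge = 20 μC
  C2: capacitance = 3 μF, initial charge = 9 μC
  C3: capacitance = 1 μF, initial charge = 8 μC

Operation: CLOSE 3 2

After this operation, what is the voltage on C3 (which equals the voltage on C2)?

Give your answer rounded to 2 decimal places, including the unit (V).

Answer: 4.25 V

Derivation:
Initial: C1(4μF, Q=20μC, V=5.00V), C2(3μF, Q=9μC, V=3.00V), C3(1μF, Q=8μC, V=8.00V)
Op 1: CLOSE 3-2: Q_total=17.00, C_total=4.00, V=4.25; Q3=4.25, Q2=12.75; dissipated=9.375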